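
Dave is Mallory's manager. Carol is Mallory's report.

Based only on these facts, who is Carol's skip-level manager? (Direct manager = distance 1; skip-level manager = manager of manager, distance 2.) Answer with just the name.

Reconstructing the manager chain from the given facts:
  Dave -> Mallory -> Carol
(each arrow means 'manager of the next')
Positions in the chain (0 = top):
  position of Dave: 0
  position of Mallory: 1
  position of Carol: 2

Carol is at position 2; the skip-level manager is 2 steps up the chain, i.e. position 0: Dave.

Answer: Dave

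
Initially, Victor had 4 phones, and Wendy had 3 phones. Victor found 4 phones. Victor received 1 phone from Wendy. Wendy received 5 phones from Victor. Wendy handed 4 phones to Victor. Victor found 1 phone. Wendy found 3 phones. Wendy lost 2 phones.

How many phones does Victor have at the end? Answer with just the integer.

Answer: 9

Derivation:
Tracking counts step by step:
Start: Victor=4, Wendy=3
Event 1 (Victor +4): Victor: 4 -> 8. State: Victor=8, Wendy=3
Event 2 (Wendy -> Victor, 1): Wendy: 3 -> 2, Victor: 8 -> 9. State: Victor=9, Wendy=2
Event 3 (Victor -> Wendy, 5): Victor: 9 -> 4, Wendy: 2 -> 7. State: Victor=4, Wendy=7
Event 4 (Wendy -> Victor, 4): Wendy: 7 -> 3, Victor: 4 -> 8. State: Victor=8, Wendy=3
Event 5 (Victor +1): Victor: 8 -> 9. State: Victor=9, Wendy=3
Event 6 (Wendy +3): Wendy: 3 -> 6. State: Victor=9, Wendy=6
Event 7 (Wendy -2): Wendy: 6 -> 4. State: Victor=9, Wendy=4

Victor's final count: 9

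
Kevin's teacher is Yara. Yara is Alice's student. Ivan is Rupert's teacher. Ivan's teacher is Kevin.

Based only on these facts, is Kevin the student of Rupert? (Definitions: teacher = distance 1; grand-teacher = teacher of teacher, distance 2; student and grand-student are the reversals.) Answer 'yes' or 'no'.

Reconstructing the teacher chain from the given facts:
  Alice -> Yara -> Kevin -> Ivan -> Rupert
(each arrow means 'teacher of the next')
Positions in the chain (0 = top):
  position of Alice: 0
  position of Yara: 1
  position of Kevin: 2
  position of Ivan: 3
  position of Rupert: 4

Kevin is at position 2, Rupert is at position 4; signed distance (j - i) = 2.
'student' requires j - i = -1. Actual distance is 2, so the relation does NOT hold.

Answer: no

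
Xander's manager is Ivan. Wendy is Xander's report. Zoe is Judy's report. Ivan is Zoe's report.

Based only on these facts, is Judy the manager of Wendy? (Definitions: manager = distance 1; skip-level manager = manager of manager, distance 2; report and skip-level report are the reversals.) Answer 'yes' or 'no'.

Answer: no

Derivation:
Reconstructing the manager chain from the given facts:
  Judy -> Zoe -> Ivan -> Xander -> Wendy
(each arrow means 'manager of the next')
Positions in the chain (0 = top):
  position of Judy: 0
  position of Zoe: 1
  position of Ivan: 2
  position of Xander: 3
  position of Wendy: 4

Judy is at position 0, Wendy is at position 4; signed distance (j - i) = 4.
'manager' requires j - i = 1. Actual distance is 4, so the relation does NOT hold.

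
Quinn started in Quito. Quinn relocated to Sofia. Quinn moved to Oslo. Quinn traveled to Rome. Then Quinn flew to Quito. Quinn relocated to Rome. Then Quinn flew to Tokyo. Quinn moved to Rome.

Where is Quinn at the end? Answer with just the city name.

Tracking Quinn's location:
Start: Quinn is in Quito.
After move 1: Quito -> Sofia. Quinn is in Sofia.
After move 2: Sofia -> Oslo. Quinn is in Oslo.
After move 3: Oslo -> Rome. Quinn is in Rome.
After move 4: Rome -> Quito. Quinn is in Quito.
After move 5: Quito -> Rome. Quinn is in Rome.
After move 6: Rome -> Tokyo. Quinn is in Tokyo.
After move 7: Tokyo -> Rome. Quinn is in Rome.

Answer: Rome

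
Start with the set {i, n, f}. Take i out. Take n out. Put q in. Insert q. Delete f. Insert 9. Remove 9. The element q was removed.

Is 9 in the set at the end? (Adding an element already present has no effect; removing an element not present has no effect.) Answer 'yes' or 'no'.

Tracking the set through each operation:
Start: {f, i, n}
Event 1 (remove i): removed. Set: {f, n}
Event 2 (remove n): removed. Set: {f}
Event 3 (add q): added. Set: {f, q}
Event 4 (add q): already present, no change. Set: {f, q}
Event 5 (remove f): removed. Set: {q}
Event 6 (add 9): added. Set: {9, q}
Event 7 (remove 9): removed. Set: {q}
Event 8 (remove q): removed. Set: {}

Final set: {} (size 0)
9 is NOT in the final set.

Answer: no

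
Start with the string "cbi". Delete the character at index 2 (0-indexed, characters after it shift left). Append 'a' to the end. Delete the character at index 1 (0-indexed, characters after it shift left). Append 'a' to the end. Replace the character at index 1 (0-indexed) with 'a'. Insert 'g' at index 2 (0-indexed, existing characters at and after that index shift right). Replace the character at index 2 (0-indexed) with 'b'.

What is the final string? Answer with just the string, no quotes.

Answer: caba

Derivation:
Applying each edit step by step:
Start: "cbi"
Op 1 (delete idx 2 = 'i'): "cbi" -> "cb"
Op 2 (append 'a'): "cb" -> "cba"
Op 3 (delete idx 1 = 'b'): "cba" -> "ca"
Op 4 (append 'a'): "ca" -> "caa"
Op 5 (replace idx 1: 'a' -> 'a'): "caa" -> "caa"
Op 6 (insert 'g' at idx 2): "caa" -> "caga"
Op 7 (replace idx 2: 'g' -> 'b'): "caga" -> "caba"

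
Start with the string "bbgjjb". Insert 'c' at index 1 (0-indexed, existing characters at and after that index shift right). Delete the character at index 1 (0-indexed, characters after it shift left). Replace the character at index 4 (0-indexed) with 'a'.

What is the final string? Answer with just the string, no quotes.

Answer: bbgjab

Derivation:
Applying each edit step by step:
Start: "bbgjjb"
Op 1 (insert 'c' at idx 1): "bbgjjb" -> "bcbgjjb"
Op 2 (delete idx 1 = 'c'): "bcbgjjb" -> "bbgjjb"
Op 3 (replace idx 4: 'j' -> 'a'): "bbgjjb" -> "bbgjab"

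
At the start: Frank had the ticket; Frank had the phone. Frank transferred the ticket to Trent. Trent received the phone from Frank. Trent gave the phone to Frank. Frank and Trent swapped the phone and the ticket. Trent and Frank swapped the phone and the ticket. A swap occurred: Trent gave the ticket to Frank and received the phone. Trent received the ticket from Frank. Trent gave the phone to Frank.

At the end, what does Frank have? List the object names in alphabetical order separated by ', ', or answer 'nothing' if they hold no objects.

Answer: phone

Derivation:
Tracking all object holders:
Start: ticket:Frank, phone:Frank
Event 1 (give ticket: Frank -> Trent). State: ticket:Trent, phone:Frank
Event 2 (give phone: Frank -> Trent). State: ticket:Trent, phone:Trent
Event 3 (give phone: Trent -> Frank). State: ticket:Trent, phone:Frank
Event 4 (swap phone<->ticket: now phone:Trent, ticket:Frank). State: ticket:Frank, phone:Trent
Event 5 (swap phone<->ticket: now phone:Frank, ticket:Trent). State: ticket:Trent, phone:Frank
Event 6 (swap ticket<->phone: now ticket:Frank, phone:Trent). State: ticket:Frank, phone:Trent
Event 7 (give ticket: Frank -> Trent). State: ticket:Trent, phone:Trent
Event 8 (give phone: Trent -> Frank). State: ticket:Trent, phone:Frank

Final state: ticket:Trent, phone:Frank
Frank holds: phone.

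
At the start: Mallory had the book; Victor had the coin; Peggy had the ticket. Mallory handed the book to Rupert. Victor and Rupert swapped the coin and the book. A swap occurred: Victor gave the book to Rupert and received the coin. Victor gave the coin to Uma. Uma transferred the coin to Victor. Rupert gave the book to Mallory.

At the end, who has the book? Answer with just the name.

Tracking all object holders:
Start: book:Mallory, coin:Victor, ticket:Peggy
Event 1 (give book: Mallory -> Rupert). State: book:Rupert, coin:Victor, ticket:Peggy
Event 2 (swap coin<->book: now coin:Rupert, book:Victor). State: book:Victor, coin:Rupert, ticket:Peggy
Event 3 (swap book<->coin: now book:Rupert, coin:Victor). State: book:Rupert, coin:Victor, ticket:Peggy
Event 4 (give coin: Victor -> Uma). State: book:Rupert, coin:Uma, ticket:Peggy
Event 5 (give coin: Uma -> Victor). State: book:Rupert, coin:Victor, ticket:Peggy
Event 6 (give book: Rupert -> Mallory). State: book:Mallory, coin:Victor, ticket:Peggy

Final state: book:Mallory, coin:Victor, ticket:Peggy
The book is held by Mallory.

Answer: Mallory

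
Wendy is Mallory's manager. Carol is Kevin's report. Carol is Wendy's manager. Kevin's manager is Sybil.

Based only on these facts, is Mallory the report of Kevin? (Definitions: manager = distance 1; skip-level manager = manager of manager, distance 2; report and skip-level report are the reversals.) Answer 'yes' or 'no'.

Answer: no

Derivation:
Reconstructing the manager chain from the given facts:
  Sybil -> Kevin -> Carol -> Wendy -> Mallory
(each arrow means 'manager of the next')
Positions in the chain (0 = top):
  position of Sybil: 0
  position of Kevin: 1
  position of Carol: 2
  position of Wendy: 3
  position of Mallory: 4

Mallory is at position 4, Kevin is at position 1; signed distance (j - i) = -3.
'report' requires j - i = -1. Actual distance is -3, so the relation does NOT hold.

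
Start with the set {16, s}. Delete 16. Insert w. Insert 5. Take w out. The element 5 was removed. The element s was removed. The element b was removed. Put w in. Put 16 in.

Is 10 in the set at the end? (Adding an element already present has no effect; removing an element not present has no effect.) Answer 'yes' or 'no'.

Answer: no

Derivation:
Tracking the set through each operation:
Start: {16, s}
Event 1 (remove 16): removed. Set: {s}
Event 2 (add w): added. Set: {s, w}
Event 3 (add 5): added. Set: {5, s, w}
Event 4 (remove w): removed. Set: {5, s}
Event 5 (remove 5): removed. Set: {s}
Event 6 (remove s): removed. Set: {}
Event 7 (remove b): not present, no change. Set: {}
Event 8 (add w): added. Set: {w}
Event 9 (add 16): added. Set: {16, w}

Final set: {16, w} (size 2)
10 is NOT in the final set.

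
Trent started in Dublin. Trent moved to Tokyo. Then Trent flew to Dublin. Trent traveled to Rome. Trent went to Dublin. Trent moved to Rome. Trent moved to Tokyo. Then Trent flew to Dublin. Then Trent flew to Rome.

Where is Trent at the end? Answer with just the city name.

Tracking Trent's location:
Start: Trent is in Dublin.
After move 1: Dublin -> Tokyo. Trent is in Tokyo.
After move 2: Tokyo -> Dublin. Trent is in Dublin.
After move 3: Dublin -> Rome. Trent is in Rome.
After move 4: Rome -> Dublin. Trent is in Dublin.
After move 5: Dublin -> Rome. Trent is in Rome.
After move 6: Rome -> Tokyo. Trent is in Tokyo.
After move 7: Tokyo -> Dublin. Trent is in Dublin.
After move 8: Dublin -> Rome. Trent is in Rome.

Answer: Rome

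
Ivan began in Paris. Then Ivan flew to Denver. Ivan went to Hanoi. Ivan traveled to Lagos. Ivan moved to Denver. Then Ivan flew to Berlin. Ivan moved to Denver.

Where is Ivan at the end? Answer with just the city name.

Tracking Ivan's location:
Start: Ivan is in Paris.
After move 1: Paris -> Denver. Ivan is in Denver.
After move 2: Denver -> Hanoi. Ivan is in Hanoi.
After move 3: Hanoi -> Lagos. Ivan is in Lagos.
After move 4: Lagos -> Denver. Ivan is in Denver.
After move 5: Denver -> Berlin. Ivan is in Berlin.
After move 6: Berlin -> Denver. Ivan is in Denver.

Answer: Denver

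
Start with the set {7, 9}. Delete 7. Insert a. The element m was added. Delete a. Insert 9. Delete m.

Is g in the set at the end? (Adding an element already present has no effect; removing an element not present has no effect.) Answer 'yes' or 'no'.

Answer: no

Derivation:
Tracking the set through each operation:
Start: {7, 9}
Event 1 (remove 7): removed. Set: {9}
Event 2 (add a): added. Set: {9, a}
Event 3 (add m): added. Set: {9, a, m}
Event 4 (remove a): removed. Set: {9, m}
Event 5 (add 9): already present, no change. Set: {9, m}
Event 6 (remove m): removed. Set: {9}

Final set: {9} (size 1)
g is NOT in the final set.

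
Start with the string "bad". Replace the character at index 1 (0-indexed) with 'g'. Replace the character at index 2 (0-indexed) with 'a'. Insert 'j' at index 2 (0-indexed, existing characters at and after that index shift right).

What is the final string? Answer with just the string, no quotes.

Applying each edit step by step:
Start: "bad"
Op 1 (replace idx 1: 'a' -> 'g'): "bad" -> "bgd"
Op 2 (replace idx 2: 'd' -> 'a'): "bgd" -> "bga"
Op 3 (insert 'j' at idx 2): "bga" -> "bgja"

Answer: bgja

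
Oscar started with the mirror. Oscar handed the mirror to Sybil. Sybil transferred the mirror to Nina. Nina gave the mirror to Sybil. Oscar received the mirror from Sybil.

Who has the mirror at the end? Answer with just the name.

Tracking the mirror through each event:
Start: Oscar has the mirror.
After event 1: Sybil has the mirror.
After event 2: Nina has the mirror.
After event 3: Sybil has the mirror.
After event 4: Oscar has the mirror.

Answer: Oscar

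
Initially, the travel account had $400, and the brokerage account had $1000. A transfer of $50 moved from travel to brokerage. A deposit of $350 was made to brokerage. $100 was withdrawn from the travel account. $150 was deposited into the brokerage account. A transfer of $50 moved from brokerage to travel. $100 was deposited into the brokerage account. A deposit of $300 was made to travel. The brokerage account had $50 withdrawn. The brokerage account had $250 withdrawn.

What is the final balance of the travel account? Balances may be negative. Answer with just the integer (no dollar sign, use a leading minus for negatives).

Answer: 600

Derivation:
Tracking account balances step by step:
Start: travel=400, brokerage=1000
Event 1 (transfer 50 travel -> brokerage): travel: 400 - 50 = 350, brokerage: 1000 + 50 = 1050. Balances: travel=350, brokerage=1050
Event 2 (deposit 350 to brokerage): brokerage: 1050 + 350 = 1400. Balances: travel=350, brokerage=1400
Event 3 (withdraw 100 from travel): travel: 350 - 100 = 250. Balances: travel=250, brokerage=1400
Event 4 (deposit 150 to brokerage): brokerage: 1400 + 150 = 1550. Balances: travel=250, brokerage=1550
Event 5 (transfer 50 brokerage -> travel): brokerage: 1550 - 50 = 1500, travel: 250 + 50 = 300. Balances: travel=300, brokerage=1500
Event 6 (deposit 100 to brokerage): brokerage: 1500 + 100 = 1600. Balances: travel=300, brokerage=1600
Event 7 (deposit 300 to travel): travel: 300 + 300 = 600. Balances: travel=600, brokerage=1600
Event 8 (withdraw 50 from brokerage): brokerage: 1600 - 50 = 1550. Balances: travel=600, brokerage=1550
Event 9 (withdraw 250 from brokerage): brokerage: 1550 - 250 = 1300. Balances: travel=600, brokerage=1300

Final balance of travel: 600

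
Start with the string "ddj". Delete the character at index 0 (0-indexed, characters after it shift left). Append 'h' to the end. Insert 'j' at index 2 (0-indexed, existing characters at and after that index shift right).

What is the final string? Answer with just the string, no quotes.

Applying each edit step by step:
Start: "ddj"
Op 1 (delete idx 0 = 'd'): "ddj" -> "dj"
Op 2 (append 'h'): "dj" -> "djh"
Op 3 (insert 'j' at idx 2): "djh" -> "djjh"

Answer: djjh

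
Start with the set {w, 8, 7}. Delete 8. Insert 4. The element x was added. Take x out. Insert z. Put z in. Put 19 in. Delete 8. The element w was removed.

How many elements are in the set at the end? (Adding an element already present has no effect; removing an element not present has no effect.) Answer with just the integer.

Answer: 4

Derivation:
Tracking the set through each operation:
Start: {7, 8, w}
Event 1 (remove 8): removed. Set: {7, w}
Event 2 (add 4): added. Set: {4, 7, w}
Event 3 (add x): added. Set: {4, 7, w, x}
Event 4 (remove x): removed. Set: {4, 7, w}
Event 5 (add z): added. Set: {4, 7, w, z}
Event 6 (add z): already present, no change. Set: {4, 7, w, z}
Event 7 (add 19): added. Set: {19, 4, 7, w, z}
Event 8 (remove 8): not present, no change. Set: {19, 4, 7, w, z}
Event 9 (remove w): removed. Set: {19, 4, 7, z}

Final set: {19, 4, 7, z} (size 4)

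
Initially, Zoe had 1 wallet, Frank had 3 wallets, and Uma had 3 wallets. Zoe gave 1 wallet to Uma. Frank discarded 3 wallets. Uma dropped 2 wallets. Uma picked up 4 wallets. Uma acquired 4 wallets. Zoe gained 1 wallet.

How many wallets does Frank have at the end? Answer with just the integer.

Answer: 0

Derivation:
Tracking counts step by step:
Start: Zoe=1, Frank=3, Uma=3
Event 1 (Zoe -> Uma, 1): Zoe: 1 -> 0, Uma: 3 -> 4. State: Zoe=0, Frank=3, Uma=4
Event 2 (Frank -3): Frank: 3 -> 0. State: Zoe=0, Frank=0, Uma=4
Event 3 (Uma -2): Uma: 4 -> 2. State: Zoe=0, Frank=0, Uma=2
Event 4 (Uma +4): Uma: 2 -> 6. State: Zoe=0, Frank=0, Uma=6
Event 5 (Uma +4): Uma: 6 -> 10. State: Zoe=0, Frank=0, Uma=10
Event 6 (Zoe +1): Zoe: 0 -> 1. State: Zoe=1, Frank=0, Uma=10

Frank's final count: 0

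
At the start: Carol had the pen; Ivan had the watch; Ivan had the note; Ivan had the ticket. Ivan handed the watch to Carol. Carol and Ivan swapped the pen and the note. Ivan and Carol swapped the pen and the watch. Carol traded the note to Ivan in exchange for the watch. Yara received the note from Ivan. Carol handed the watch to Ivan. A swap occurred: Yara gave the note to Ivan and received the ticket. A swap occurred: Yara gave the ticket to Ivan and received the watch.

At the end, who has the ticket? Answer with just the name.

Tracking all object holders:
Start: pen:Carol, watch:Ivan, note:Ivan, ticket:Ivan
Event 1 (give watch: Ivan -> Carol). State: pen:Carol, watch:Carol, note:Ivan, ticket:Ivan
Event 2 (swap pen<->note: now pen:Ivan, note:Carol). State: pen:Ivan, watch:Carol, note:Carol, ticket:Ivan
Event 3 (swap pen<->watch: now pen:Carol, watch:Ivan). State: pen:Carol, watch:Ivan, note:Carol, ticket:Ivan
Event 4 (swap note<->watch: now note:Ivan, watch:Carol). State: pen:Carol, watch:Carol, note:Ivan, ticket:Ivan
Event 5 (give note: Ivan -> Yara). State: pen:Carol, watch:Carol, note:Yara, ticket:Ivan
Event 6 (give watch: Carol -> Ivan). State: pen:Carol, watch:Ivan, note:Yara, ticket:Ivan
Event 7 (swap note<->ticket: now note:Ivan, ticket:Yara). State: pen:Carol, watch:Ivan, note:Ivan, ticket:Yara
Event 8 (swap ticket<->watch: now ticket:Ivan, watch:Yara). State: pen:Carol, watch:Yara, note:Ivan, ticket:Ivan

Final state: pen:Carol, watch:Yara, note:Ivan, ticket:Ivan
The ticket is held by Ivan.

Answer: Ivan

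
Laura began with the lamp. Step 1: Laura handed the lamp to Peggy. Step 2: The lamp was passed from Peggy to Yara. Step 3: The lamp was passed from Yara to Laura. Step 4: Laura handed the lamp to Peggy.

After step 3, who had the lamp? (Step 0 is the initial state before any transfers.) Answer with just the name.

Answer: Laura

Derivation:
Tracking the lamp holder through step 3:
After step 0 (start): Laura
After step 1: Peggy
After step 2: Yara
After step 3: Laura

At step 3, the holder is Laura.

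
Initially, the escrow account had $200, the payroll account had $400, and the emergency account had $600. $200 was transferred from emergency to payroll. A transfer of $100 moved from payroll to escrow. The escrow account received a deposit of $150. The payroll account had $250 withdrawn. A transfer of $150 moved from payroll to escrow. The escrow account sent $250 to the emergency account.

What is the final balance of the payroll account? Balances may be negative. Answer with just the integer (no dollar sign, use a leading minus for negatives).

Answer: 100

Derivation:
Tracking account balances step by step:
Start: escrow=200, payroll=400, emergency=600
Event 1 (transfer 200 emergency -> payroll): emergency: 600 - 200 = 400, payroll: 400 + 200 = 600. Balances: escrow=200, payroll=600, emergency=400
Event 2 (transfer 100 payroll -> escrow): payroll: 600 - 100 = 500, escrow: 200 + 100 = 300. Balances: escrow=300, payroll=500, emergency=400
Event 3 (deposit 150 to escrow): escrow: 300 + 150 = 450. Balances: escrow=450, payroll=500, emergency=400
Event 4 (withdraw 250 from payroll): payroll: 500 - 250 = 250. Balances: escrow=450, payroll=250, emergency=400
Event 5 (transfer 150 payroll -> escrow): payroll: 250 - 150 = 100, escrow: 450 + 150 = 600. Balances: escrow=600, payroll=100, emergency=400
Event 6 (transfer 250 escrow -> emergency): escrow: 600 - 250 = 350, emergency: 400 + 250 = 650. Balances: escrow=350, payroll=100, emergency=650

Final balance of payroll: 100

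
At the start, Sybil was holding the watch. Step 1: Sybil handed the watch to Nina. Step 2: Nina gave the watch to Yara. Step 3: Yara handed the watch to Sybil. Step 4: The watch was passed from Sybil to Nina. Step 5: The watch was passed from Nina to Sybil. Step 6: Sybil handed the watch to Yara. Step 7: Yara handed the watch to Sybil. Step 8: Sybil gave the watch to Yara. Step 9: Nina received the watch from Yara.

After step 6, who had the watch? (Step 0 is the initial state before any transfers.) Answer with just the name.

Tracking the watch holder through step 6:
After step 0 (start): Sybil
After step 1: Nina
After step 2: Yara
After step 3: Sybil
After step 4: Nina
After step 5: Sybil
After step 6: Yara

At step 6, the holder is Yara.

Answer: Yara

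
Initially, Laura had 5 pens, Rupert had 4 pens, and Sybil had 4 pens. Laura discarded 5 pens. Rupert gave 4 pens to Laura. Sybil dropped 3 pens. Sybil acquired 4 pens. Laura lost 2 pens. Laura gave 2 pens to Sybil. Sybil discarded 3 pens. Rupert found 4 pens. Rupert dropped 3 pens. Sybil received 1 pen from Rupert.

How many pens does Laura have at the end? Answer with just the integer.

Tracking counts step by step:
Start: Laura=5, Rupert=4, Sybil=4
Event 1 (Laura -5): Laura: 5 -> 0. State: Laura=0, Rupert=4, Sybil=4
Event 2 (Rupert -> Laura, 4): Rupert: 4 -> 0, Laura: 0 -> 4. State: Laura=4, Rupert=0, Sybil=4
Event 3 (Sybil -3): Sybil: 4 -> 1. State: Laura=4, Rupert=0, Sybil=1
Event 4 (Sybil +4): Sybil: 1 -> 5. State: Laura=4, Rupert=0, Sybil=5
Event 5 (Laura -2): Laura: 4 -> 2. State: Laura=2, Rupert=0, Sybil=5
Event 6 (Laura -> Sybil, 2): Laura: 2 -> 0, Sybil: 5 -> 7. State: Laura=0, Rupert=0, Sybil=7
Event 7 (Sybil -3): Sybil: 7 -> 4. State: Laura=0, Rupert=0, Sybil=4
Event 8 (Rupert +4): Rupert: 0 -> 4. State: Laura=0, Rupert=4, Sybil=4
Event 9 (Rupert -3): Rupert: 4 -> 1. State: Laura=0, Rupert=1, Sybil=4
Event 10 (Rupert -> Sybil, 1): Rupert: 1 -> 0, Sybil: 4 -> 5. State: Laura=0, Rupert=0, Sybil=5

Laura's final count: 0

Answer: 0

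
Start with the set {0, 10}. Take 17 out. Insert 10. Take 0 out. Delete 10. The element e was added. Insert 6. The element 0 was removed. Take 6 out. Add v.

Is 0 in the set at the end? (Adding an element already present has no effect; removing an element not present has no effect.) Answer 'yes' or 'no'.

Tracking the set through each operation:
Start: {0, 10}
Event 1 (remove 17): not present, no change. Set: {0, 10}
Event 2 (add 10): already present, no change. Set: {0, 10}
Event 3 (remove 0): removed. Set: {10}
Event 4 (remove 10): removed. Set: {}
Event 5 (add e): added. Set: {e}
Event 6 (add 6): added. Set: {6, e}
Event 7 (remove 0): not present, no change. Set: {6, e}
Event 8 (remove 6): removed. Set: {e}
Event 9 (add v): added. Set: {e, v}

Final set: {e, v} (size 2)
0 is NOT in the final set.

Answer: no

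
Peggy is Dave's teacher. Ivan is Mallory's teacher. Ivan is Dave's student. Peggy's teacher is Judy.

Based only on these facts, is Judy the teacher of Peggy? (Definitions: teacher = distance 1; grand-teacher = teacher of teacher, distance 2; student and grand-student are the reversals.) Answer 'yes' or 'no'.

Reconstructing the teacher chain from the given facts:
  Judy -> Peggy -> Dave -> Ivan -> Mallory
(each arrow means 'teacher of the next')
Positions in the chain (0 = top):
  position of Judy: 0
  position of Peggy: 1
  position of Dave: 2
  position of Ivan: 3
  position of Mallory: 4

Judy is at position 0, Peggy is at position 1; signed distance (j - i) = 1.
'teacher' requires j - i = 1. Actual distance is 1, so the relation HOLDS.

Answer: yes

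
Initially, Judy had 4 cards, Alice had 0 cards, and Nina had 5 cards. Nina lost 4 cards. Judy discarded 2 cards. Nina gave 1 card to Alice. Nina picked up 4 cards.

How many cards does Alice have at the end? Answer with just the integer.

Answer: 1

Derivation:
Tracking counts step by step:
Start: Judy=4, Alice=0, Nina=5
Event 1 (Nina -4): Nina: 5 -> 1. State: Judy=4, Alice=0, Nina=1
Event 2 (Judy -2): Judy: 4 -> 2. State: Judy=2, Alice=0, Nina=1
Event 3 (Nina -> Alice, 1): Nina: 1 -> 0, Alice: 0 -> 1. State: Judy=2, Alice=1, Nina=0
Event 4 (Nina +4): Nina: 0 -> 4. State: Judy=2, Alice=1, Nina=4

Alice's final count: 1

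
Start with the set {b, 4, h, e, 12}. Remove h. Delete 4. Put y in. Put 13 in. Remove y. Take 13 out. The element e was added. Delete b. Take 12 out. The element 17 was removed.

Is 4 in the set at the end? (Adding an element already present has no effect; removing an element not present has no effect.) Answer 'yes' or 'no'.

Answer: no

Derivation:
Tracking the set through each operation:
Start: {12, 4, b, e, h}
Event 1 (remove h): removed. Set: {12, 4, b, e}
Event 2 (remove 4): removed. Set: {12, b, e}
Event 3 (add y): added. Set: {12, b, e, y}
Event 4 (add 13): added. Set: {12, 13, b, e, y}
Event 5 (remove y): removed. Set: {12, 13, b, e}
Event 6 (remove 13): removed. Set: {12, b, e}
Event 7 (add e): already present, no change. Set: {12, b, e}
Event 8 (remove b): removed. Set: {12, e}
Event 9 (remove 12): removed. Set: {e}
Event 10 (remove 17): not present, no change. Set: {e}

Final set: {e} (size 1)
4 is NOT in the final set.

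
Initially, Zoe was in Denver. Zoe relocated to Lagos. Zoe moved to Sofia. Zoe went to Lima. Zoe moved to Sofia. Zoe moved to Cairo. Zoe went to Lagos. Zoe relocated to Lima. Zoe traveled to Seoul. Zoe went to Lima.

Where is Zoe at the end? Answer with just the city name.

Answer: Lima

Derivation:
Tracking Zoe's location:
Start: Zoe is in Denver.
After move 1: Denver -> Lagos. Zoe is in Lagos.
After move 2: Lagos -> Sofia. Zoe is in Sofia.
After move 3: Sofia -> Lima. Zoe is in Lima.
After move 4: Lima -> Sofia. Zoe is in Sofia.
After move 5: Sofia -> Cairo. Zoe is in Cairo.
After move 6: Cairo -> Lagos. Zoe is in Lagos.
After move 7: Lagos -> Lima. Zoe is in Lima.
After move 8: Lima -> Seoul. Zoe is in Seoul.
After move 9: Seoul -> Lima. Zoe is in Lima.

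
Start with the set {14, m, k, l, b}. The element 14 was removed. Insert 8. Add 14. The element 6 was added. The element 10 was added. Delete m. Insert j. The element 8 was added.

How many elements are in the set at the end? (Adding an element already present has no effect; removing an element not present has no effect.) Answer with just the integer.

Tracking the set through each operation:
Start: {14, b, k, l, m}
Event 1 (remove 14): removed. Set: {b, k, l, m}
Event 2 (add 8): added. Set: {8, b, k, l, m}
Event 3 (add 14): added. Set: {14, 8, b, k, l, m}
Event 4 (add 6): added. Set: {14, 6, 8, b, k, l, m}
Event 5 (add 10): added. Set: {10, 14, 6, 8, b, k, l, m}
Event 6 (remove m): removed. Set: {10, 14, 6, 8, b, k, l}
Event 7 (add j): added. Set: {10, 14, 6, 8, b, j, k, l}
Event 8 (add 8): already present, no change. Set: {10, 14, 6, 8, b, j, k, l}

Final set: {10, 14, 6, 8, b, j, k, l} (size 8)

Answer: 8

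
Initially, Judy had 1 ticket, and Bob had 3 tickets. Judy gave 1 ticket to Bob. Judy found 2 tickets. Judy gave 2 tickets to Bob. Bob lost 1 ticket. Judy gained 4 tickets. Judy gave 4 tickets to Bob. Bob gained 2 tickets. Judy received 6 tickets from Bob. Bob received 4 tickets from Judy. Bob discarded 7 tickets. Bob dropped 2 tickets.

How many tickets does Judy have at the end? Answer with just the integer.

Tracking counts step by step:
Start: Judy=1, Bob=3
Event 1 (Judy -> Bob, 1): Judy: 1 -> 0, Bob: 3 -> 4. State: Judy=0, Bob=4
Event 2 (Judy +2): Judy: 0 -> 2. State: Judy=2, Bob=4
Event 3 (Judy -> Bob, 2): Judy: 2 -> 0, Bob: 4 -> 6. State: Judy=0, Bob=6
Event 4 (Bob -1): Bob: 6 -> 5. State: Judy=0, Bob=5
Event 5 (Judy +4): Judy: 0 -> 4. State: Judy=4, Bob=5
Event 6 (Judy -> Bob, 4): Judy: 4 -> 0, Bob: 5 -> 9. State: Judy=0, Bob=9
Event 7 (Bob +2): Bob: 9 -> 11. State: Judy=0, Bob=11
Event 8 (Bob -> Judy, 6): Bob: 11 -> 5, Judy: 0 -> 6. State: Judy=6, Bob=5
Event 9 (Judy -> Bob, 4): Judy: 6 -> 2, Bob: 5 -> 9. State: Judy=2, Bob=9
Event 10 (Bob -7): Bob: 9 -> 2. State: Judy=2, Bob=2
Event 11 (Bob -2): Bob: 2 -> 0. State: Judy=2, Bob=0

Judy's final count: 2

Answer: 2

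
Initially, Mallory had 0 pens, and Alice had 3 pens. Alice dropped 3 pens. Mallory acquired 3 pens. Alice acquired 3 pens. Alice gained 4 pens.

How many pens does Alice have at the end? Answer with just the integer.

Answer: 7

Derivation:
Tracking counts step by step:
Start: Mallory=0, Alice=3
Event 1 (Alice -3): Alice: 3 -> 0. State: Mallory=0, Alice=0
Event 2 (Mallory +3): Mallory: 0 -> 3. State: Mallory=3, Alice=0
Event 3 (Alice +3): Alice: 0 -> 3. State: Mallory=3, Alice=3
Event 4 (Alice +4): Alice: 3 -> 7. State: Mallory=3, Alice=7

Alice's final count: 7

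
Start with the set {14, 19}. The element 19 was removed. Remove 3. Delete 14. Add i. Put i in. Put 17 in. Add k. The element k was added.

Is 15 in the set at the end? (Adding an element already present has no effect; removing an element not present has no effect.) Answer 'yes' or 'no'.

Answer: no

Derivation:
Tracking the set through each operation:
Start: {14, 19}
Event 1 (remove 19): removed. Set: {14}
Event 2 (remove 3): not present, no change. Set: {14}
Event 3 (remove 14): removed. Set: {}
Event 4 (add i): added. Set: {i}
Event 5 (add i): already present, no change. Set: {i}
Event 6 (add 17): added. Set: {17, i}
Event 7 (add k): added. Set: {17, i, k}
Event 8 (add k): already present, no change. Set: {17, i, k}

Final set: {17, i, k} (size 3)
15 is NOT in the final set.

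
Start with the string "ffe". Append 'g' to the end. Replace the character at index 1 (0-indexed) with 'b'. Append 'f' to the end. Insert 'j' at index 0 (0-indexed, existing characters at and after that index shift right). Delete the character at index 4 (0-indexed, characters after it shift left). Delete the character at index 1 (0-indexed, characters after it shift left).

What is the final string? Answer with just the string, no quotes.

Applying each edit step by step:
Start: "ffe"
Op 1 (append 'g'): "ffe" -> "ffeg"
Op 2 (replace idx 1: 'f' -> 'b'): "ffeg" -> "fbeg"
Op 3 (append 'f'): "fbeg" -> "fbegf"
Op 4 (insert 'j' at idx 0): "fbegf" -> "jfbegf"
Op 5 (delete idx 4 = 'g'): "jfbegf" -> "jfbef"
Op 6 (delete idx 1 = 'f'): "jfbef" -> "jbef"

Answer: jbef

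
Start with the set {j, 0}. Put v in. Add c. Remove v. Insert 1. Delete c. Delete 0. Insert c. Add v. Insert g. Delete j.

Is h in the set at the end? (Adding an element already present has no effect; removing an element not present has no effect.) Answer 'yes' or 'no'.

Tracking the set through each operation:
Start: {0, j}
Event 1 (add v): added. Set: {0, j, v}
Event 2 (add c): added. Set: {0, c, j, v}
Event 3 (remove v): removed. Set: {0, c, j}
Event 4 (add 1): added. Set: {0, 1, c, j}
Event 5 (remove c): removed. Set: {0, 1, j}
Event 6 (remove 0): removed. Set: {1, j}
Event 7 (add c): added. Set: {1, c, j}
Event 8 (add v): added. Set: {1, c, j, v}
Event 9 (add g): added. Set: {1, c, g, j, v}
Event 10 (remove j): removed. Set: {1, c, g, v}

Final set: {1, c, g, v} (size 4)
h is NOT in the final set.

Answer: no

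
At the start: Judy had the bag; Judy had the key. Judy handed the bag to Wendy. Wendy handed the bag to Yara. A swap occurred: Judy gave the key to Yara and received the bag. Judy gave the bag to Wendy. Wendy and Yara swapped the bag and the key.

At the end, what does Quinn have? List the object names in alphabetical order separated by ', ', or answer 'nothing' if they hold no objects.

Tracking all object holders:
Start: bag:Judy, key:Judy
Event 1 (give bag: Judy -> Wendy). State: bag:Wendy, key:Judy
Event 2 (give bag: Wendy -> Yara). State: bag:Yara, key:Judy
Event 3 (swap key<->bag: now key:Yara, bag:Judy). State: bag:Judy, key:Yara
Event 4 (give bag: Judy -> Wendy). State: bag:Wendy, key:Yara
Event 5 (swap bag<->key: now bag:Yara, key:Wendy). State: bag:Yara, key:Wendy

Final state: bag:Yara, key:Wendy
Quinn holds: (nothing).

Answer: nothing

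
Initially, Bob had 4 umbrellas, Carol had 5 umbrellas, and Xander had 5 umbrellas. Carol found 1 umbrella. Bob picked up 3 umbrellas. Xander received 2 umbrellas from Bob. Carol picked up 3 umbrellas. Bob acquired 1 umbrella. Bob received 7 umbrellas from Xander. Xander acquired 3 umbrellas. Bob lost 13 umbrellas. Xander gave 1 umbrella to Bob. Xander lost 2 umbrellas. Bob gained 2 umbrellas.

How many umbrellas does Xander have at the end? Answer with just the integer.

Answer: 0

Derivation:
Tracking counts step by step:
Start: Bob=4, Carol=5, Xander=5
Event 1 (Carol +1): Carol: 5 -> 6. State: Bob=4, Carol=6, Xander=5
Event 2 (Bob +3): Bob: 4 -> 7. State: Bob=7, Carol=6, Xander=5
Event 3 (Bob -> Xander, 2): Bob: 7 -> 5, Xander: 5 -> 7. State: Bob=5, Carol=6, Xander=7
Event 4 (Carol +3): Carol: 6 -> 9. State: Bob=5, Carol=9, Xander=7
Event 5 (Bob +1): Bob: 5 -> 6. State: Bob=6, Carol=9, Xander=7
Event 6 (Xander -> Bob, 7): Xander: 7 -> 0, Bob: 6 -> 13. State: Bob=13, Carol=9, Xander=0
Event 7 (Xander +3): Xander: 0 -> 3. State: Bob=13, Carol=9, Xander=3
Event 8 (Bob -13): Bob: 13 -> 0. State: Bob=0, Carol=9, Xander=3
Event 9 (Xander -> Bob, 1): Xander: 3 -> 2, Bob: 0 -> 1. State: Bob=1, Carol=9, Xander=2
Event 10 (Xander -2): Xander: 2 -> 0. State: Bob=1, Carol=9, Xander=0
Event 11 (Bob +2): Bob: 1 -> 3. State: Bob=3, Carol=9, Xander=0

Xander's final count: 0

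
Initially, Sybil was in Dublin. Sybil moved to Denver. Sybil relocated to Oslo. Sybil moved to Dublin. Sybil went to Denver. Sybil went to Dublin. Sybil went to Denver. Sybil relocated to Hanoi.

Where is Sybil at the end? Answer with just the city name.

Tracking Sybil's location:
Start: Sybil is in Dublin.
After move 1: Dublin -> Denver. Sybil is in Denver.
After move 2: Denver -> Oslo. Sybil is in Oslo.
After move 3: Oslo -> Dublin. Sybil is in Dublin.
After move 4: Dublin -> Denver. Sybil is in Denver.
After move 5: Denver -> Dublin. Sybil is in Dublin.
After move 6: Dublin -> Denver. Sybil is in Denver.
After move 7: Denver -> Hanoi. Sybil is in Hanoi.

Answer: Hanoi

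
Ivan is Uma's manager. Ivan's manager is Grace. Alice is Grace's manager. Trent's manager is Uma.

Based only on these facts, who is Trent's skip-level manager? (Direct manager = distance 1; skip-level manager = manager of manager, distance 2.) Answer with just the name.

Reconstructing the manager chain from the given facts:
  Alice -> Grace -> Ivan -> Uma -> Trent
(each arrow means 'manager of the next')
Positions in the chain (0 = top):
  position of Alice: 0
  position of Grace: 1
  position of Ivan: 2
  position of Uma: 3
  position of Trent: 4

Trent is at position 4; the skip-level manager is 2 steps up the chain, i.e. position 2: Ivan.

Answer: Ivan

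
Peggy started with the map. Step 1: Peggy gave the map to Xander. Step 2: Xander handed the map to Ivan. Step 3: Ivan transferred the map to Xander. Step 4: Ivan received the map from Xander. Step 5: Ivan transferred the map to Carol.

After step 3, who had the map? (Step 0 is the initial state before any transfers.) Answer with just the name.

Tracking the map holder through step 3:
After step 0 (start): Peggy
After step 1: Xander
After step 2: Ivan
After step 3: Xander

At step 3, the holder is Xander.

Answer: Xander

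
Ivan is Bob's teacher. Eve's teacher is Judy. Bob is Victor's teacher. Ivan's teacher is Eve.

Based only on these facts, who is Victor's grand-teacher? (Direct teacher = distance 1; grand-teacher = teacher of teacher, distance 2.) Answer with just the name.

Answer: Ivan

Derivation:
Reconstructing the teacher chain from the given facts:
  Judy -> Eve -> Ivan -> Bob -> Victor
(each arrow means 'teacher of the next')
Positions in the chain (0 = top):
  position of Judy: 0
  position of Eve: 1
  position of Ivan: 2
  position of Bob: 3
  position of Victor: 4

Victor is at position 4; the grand-teacher is 2 steps up the chain, i.e. position 2: Ivan.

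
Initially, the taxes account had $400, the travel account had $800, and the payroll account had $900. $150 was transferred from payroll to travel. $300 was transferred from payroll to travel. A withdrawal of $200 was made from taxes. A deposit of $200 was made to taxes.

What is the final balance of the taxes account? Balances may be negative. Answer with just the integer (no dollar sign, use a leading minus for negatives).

Answer: 400

Derivation:
Tracking account balances step by step:
Start: taxes=400, travel=800, payroll=900
Event 1 (transfer 150 payroll -> travel): payroll: 900 - 150 = 750, travel: 800 + 150 = 950. Balances: taxes=400, travel=950, payroll=750
Event 2 (transfer 300 payroll -> travel): payroll: 750 - 300 = 450, travel: 950 + 300 = 1250. Balances: taxes=400, travel=1250, payroll=450
Event 3 (withdraw 200 from taxes): taxes: 400 - 200 = 200. Balances: taxes=200, travel=1250, payroll=450
Event 4 (deposit 200 to taxes): taxes: 200 + 200 = 400. Balances: taxes=400, travel=1250, payroll=450

Final balance of taxes: 400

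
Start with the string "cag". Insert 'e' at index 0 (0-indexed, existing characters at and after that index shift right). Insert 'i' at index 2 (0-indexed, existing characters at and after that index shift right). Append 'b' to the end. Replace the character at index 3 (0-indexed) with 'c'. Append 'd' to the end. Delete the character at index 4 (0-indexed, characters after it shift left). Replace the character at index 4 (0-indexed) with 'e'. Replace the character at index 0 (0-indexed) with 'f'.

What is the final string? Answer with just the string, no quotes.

Answer: fciced

Derivation:
Applying each edit step by step:
Start: "cag"
Op 1 (insert 'e' at idx 0): "cag" -> "ecag"
Op 2 (insert 'i' at idx 2): "ecag" -> "eciag"
Op 3 (append 'b'): "eciag" -> "eciagb"
Op 4 (replace idx 3: 'a' -> 'c'): "eciagb" -> "ecicgb"
Op 5 (append 'd'): "ecicgb" -> "ecicgbd"
Op 6 (delete idx 4 = 'g'): "ecicgbd" -> "ecicbd"
Op 7 (replace idx 4: 'b' -> 'e'): "ecicbd" -> "eciced"
Op 8 (replace idx 0: 'e' -> 'f'): "eciced" -> "fciced"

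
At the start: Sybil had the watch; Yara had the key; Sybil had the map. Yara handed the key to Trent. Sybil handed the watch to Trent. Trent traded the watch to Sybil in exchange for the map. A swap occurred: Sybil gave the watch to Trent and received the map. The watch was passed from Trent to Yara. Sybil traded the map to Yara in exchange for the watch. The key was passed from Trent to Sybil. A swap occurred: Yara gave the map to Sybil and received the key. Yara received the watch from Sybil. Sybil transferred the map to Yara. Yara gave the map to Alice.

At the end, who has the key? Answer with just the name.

Answer: Yara

Derivation:
Tracking all object holders:
Start: watch:Sybil, key:Yara, map:Sybil
Event 1 (give key: Yara -> Trent). State: watch:Sybil, key:Trent, map:Sybil
Event 2 (give watch: Sybil -> Trent). State: watch:Trent, key:Trent, map:Sybil
Event 3 (swap watch<->map: now watch:Sybil, map:Trent). State: watch:Sybil, key:Trent, map:Trent
Event 4 (swap watch<->map: now watch:Trent, map:Sybil). State: watch:Trent, key:Trent, map:Sybil
Event 5 (give watch: Trent -> Yara). State: watch:Yara, key:Trent, map:Sybil
Event 6 (swap map<->watch: now map:Yara, watch:Sybil). State: watch:Sybil, key:Trent, map:Yara
Event 7 (give key: Trent -> Sybil). State: watch:Sybil, key:Sybil, map:Yara
Event 8 (swap map<->key: now map:Sybil, key:Yara). State: watch:Sybil, key:Yara, map:Sybil
Event 9 (give watch: Sybil -> Yara). State: watch:Yara, key:Yara, map:Sybil
Event 10 (give map: Sybil -> Yara). State: watch:Yara, key:Yara, map:Yara
Event 11 (give map: Yara -> Alice). State: watch:Yara, key:Yara, map:Alice

Final state: watch:Yara, key:Yara, map:Alice
The key is held by Yara.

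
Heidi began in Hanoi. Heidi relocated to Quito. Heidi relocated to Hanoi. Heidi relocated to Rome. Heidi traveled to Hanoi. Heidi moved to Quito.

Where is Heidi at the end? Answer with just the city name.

Answer: Quito

Derivation:
Tracking Heidi's location:
Start: Heidi is in Hanoi.
After move 1: Hanoi -> Quito. Heidi is in Quito.
After move 2: Quito -> Hanoi. Heidi is in Hanoi.
After move 3: Hanoi -> Rome. Heidi is in Rome.
After move 4: Rome -> Hanoi. Heidi is in Hanoi.
After move 5: Hanoi -> Quito. Heidi is in Quito.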